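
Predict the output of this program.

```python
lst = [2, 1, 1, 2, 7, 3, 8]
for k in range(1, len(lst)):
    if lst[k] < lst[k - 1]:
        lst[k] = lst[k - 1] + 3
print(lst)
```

[2, 5, 8, 11, 14, 17, 20]

k=1: 1<2, lst[1] = 2+3 = 5 → [2, 5, 1, 2, 7, 3, 8]
k=2: 1<5, lst[2] = 5+3 = 8 → [2, 5, 8, 2, 7, 3, 8]
k=3: 2<8, lst[3] = 8+3 = 11 → [2, 5, 8, 11, 7, 3, 8]
k=4: 7<11, lst[4] = 11+3 = 14 → [2, 5, 8, 11, 14, 3, 8]
k=5: 3<14, lst[5] = 14+3 = 17 → [2, 5, 8, 11, 14, 17, 8]
k=6: 8<17, lst[6] = 17+3 = 20 → [2, 5, 8, 11, 14, 17, 20]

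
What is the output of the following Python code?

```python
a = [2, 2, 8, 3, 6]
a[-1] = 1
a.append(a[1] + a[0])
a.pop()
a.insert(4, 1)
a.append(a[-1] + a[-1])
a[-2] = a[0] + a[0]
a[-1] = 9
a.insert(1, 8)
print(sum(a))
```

a[-1] = 1 → [2, 2, 8, 3, 1]
append a[1]+a[0] = 2+2 = 4 → [2, 2, 8, 3, 1, 4]
pop() removes 4 → [2, 2, 8, 3, 1]
insert 1 at 4 → [2, 2, 8, 3, 1, 1]
append a[-1]+a[-1] = 1+1 = 2 → [2, 2, 8, 3, 1, 1, 2]
a[-2] = a[0]+a[0] = 2+2 = 4 → [2, 2, 8, 3, 1, 4, 2]
a[-1] = 9 → [2, 2, 8, 3, 1, 4, 9]
insert 8 at 1 → [2, 8, 2, 8, 3, 1, 4, 9]
sum = 37

37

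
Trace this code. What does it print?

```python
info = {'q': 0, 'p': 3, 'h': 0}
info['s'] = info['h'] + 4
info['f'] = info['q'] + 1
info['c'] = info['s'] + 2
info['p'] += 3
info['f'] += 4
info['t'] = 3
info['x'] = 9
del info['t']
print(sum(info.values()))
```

30

info['s'] = info['h']+4 = 4 → {'q': 0, 'p': 3, 'h': 0, 's': 4}
info['f'] = info['q']+1 = 1 → {'q': 0, 'p': 3, 'h': 0, 's': 4, 'f': 1}
info['c'] = info['s']+2 = 6 → {'q': 0, 'p': 3, 'h': 0, 's': 4, 'f': 1, 'c': 6}
info['p'] = 3+3 = 6 → {'q': 0, 'p': 6, 'h': 0, 's': 4, 'f': 1, 'c': 6}
info['f'] = 1+4 = 5 → {'q': 0, 'p': 6, 'h': 0, 's': 4, 'f': 5, 'c': 6}
info['t'] = 3 → {'q': 0, 'p': 6, 'h': 0, 's': 4, 'f': 5, 'c': 6, 't': 3}
info['x'] = 9 → {'q': 0, 'p': 6, 'h': 0, 's': 4, 'f': 5, 'c': 6, 't': 3, 'x': 9}
del 't' → {'q': 0, 'p': 6, 'h': 0, 's': 4, 'f': 5, 'c': 6, 'x': 9}
sum of values = 30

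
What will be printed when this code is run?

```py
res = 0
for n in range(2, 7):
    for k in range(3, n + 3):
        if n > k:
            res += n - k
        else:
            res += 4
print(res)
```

n=2,k=3: not 2>3, res = 0+4 = 4
n=2,k=4: not 2>4, res = 4+4 = 8
n=3,k=3: not 3>3, res = 8+4 = 12
n=3,k=4: not 3>4, res = 12+4 = 16
n=3,k=5: not 3>5, res = 16+4 = 20
n=4,k=3: 4>3, res = 20+1 = 21
n=4,k=4: not 4>4, res = 21+4 = 25
n=4,k=5: not 4>5, res = 25+4 = 29
n=4,k=6: not 4>6, res = 29+4 = 33
n=5,k=3: 5>3, res = 33+2 = 35
n=5,k=4: 5>4, res = 35+1 = 36
n=5,k=5: not 5>5, res = 36+4 = 40
n=5,k=6: not 5>6, res = 40+4 = 44
n=5,k=7: not 5>7, res = 44+4 = 48
n=6,k=3: 6>3, res = 48+3 = 51
n=6,k=4: 6>4, res = 51+2 = 53
n=6,k=5: 6>5, res = 53+1 = 54
n=6,k=6: not 6>6, res = 54+4 = 58
n=6,k=7: not 6>7, res = 58+4 = 62
n=6,k=8: not 6>8, res = 62+4 = 66

66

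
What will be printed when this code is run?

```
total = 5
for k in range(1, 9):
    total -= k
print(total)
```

k=1: total = 5-1 = 4
k=2: total = 4-2 = 2
k=3: total = 2-3 = -1
k=4: total = (-1)-4 = -5
k=5: total = (-5)-5 = -10
k=6: total = (-10)-6 = -16
k=7: total = (-16)-7 = -23
k=8: total = (-23)-8 = -31

-31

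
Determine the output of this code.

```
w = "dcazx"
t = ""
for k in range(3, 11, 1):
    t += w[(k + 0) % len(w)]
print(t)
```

zxdcazxd

k=3: add w[3]='z' → 'z'
k=4: add w[4]='x' → 'zx'
k=5: add w[0]='d' → 'zxd'
k=6: add w[1]='c' → 'zxdc'
k=7: add w[2]='a' → 'zxdca'
k=8: add w[3]='z' → 'zxdcaz'
k=9: add w[4]='x' → 'zxdcazx'
k=10: add w[0]='d' → 'zxdcazxd'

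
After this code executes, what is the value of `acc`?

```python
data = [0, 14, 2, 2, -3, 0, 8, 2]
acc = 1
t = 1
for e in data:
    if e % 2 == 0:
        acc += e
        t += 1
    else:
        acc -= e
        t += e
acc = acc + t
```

e=0: even, acc = 1+0 = 1; t=2
e=14: even, acc = 1+14 = 15; t=3
e=2: even, acc = 15+2 = 17; t=4
e=2: even, acc = 17+2 = 19; t=5
e=-3: not even, acc = 19-(-3) = 22; t=2
e=0: even, acc = 22+0 = 22; t=3
e=8: even, acc = 22+8 = 30; t=4
e=2: even, acc = 30+2 = 32; t=5
acc+t = 32+5 = 37

37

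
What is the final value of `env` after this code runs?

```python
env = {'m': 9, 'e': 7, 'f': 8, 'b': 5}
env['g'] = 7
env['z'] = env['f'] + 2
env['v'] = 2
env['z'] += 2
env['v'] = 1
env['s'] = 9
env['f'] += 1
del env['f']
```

{'m': 9, 'e': 7, 'b': 5, 'g': 7, 'z': 12, 'v': 1, 's': 9}

env['g'] = 7 → {'m': 9, 'e': 7, 'f': 8, 'b': 5, 'g': 7}
env['z'] = env['f']+2 = 10 → {'m': 9, 'e': 7, 'f': 8, 'b': 5, 'g': 7, 'z': 10}
env['v'] = 2 → {'m': 9, 'e': 7, 'f': 8, 'b': 5, 'g': 7, 'z': 10, 'v': 2}
env['z'] = 10+2 = 12 → {'m': 9, 'e': 7, 'f': 8, 'b': 5, 'g': 7, 'z': 12, 'v': 2}
env['v'] = 1 → {'m': 9, 'e': 7, 'f': 8, 'b': 5, 'g': 7, 'z': 12, 'v': 1}
env['s'] = 9 → {'m': 9, 'e': 7, 'f': 8, 'b': 5, 'g': 7, 'z': 12, 'v': 1, 's': 9}
env['f'] = 8+1 = 9 → {'m': 9, 'e': 7, 'f': 9, 'b': 5, 'g': 7, 'z': 12, 'v': 1, 's': 9}
del 'f' → {'m': 9, 'e': 7, 'b': 5, 'g': 7, 'z': 12, 'v': 1, 's': 9}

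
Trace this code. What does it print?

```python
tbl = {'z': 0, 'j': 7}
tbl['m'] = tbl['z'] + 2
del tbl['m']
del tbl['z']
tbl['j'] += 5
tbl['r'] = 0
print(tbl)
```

tbl['m'] = tbl['z']+2 = 2 → {'z': 0, 'j': 7, 'm': 2}
del 'm' → {'z': 0, 'j': 7}
del 'z' → {'j': 7}
tbl['j'] = 7+5 = 12 → {'j': 12}
tbl['r'] = 0 → {'j': 12, 'r': 0}

{'j': 12, 'r': 0}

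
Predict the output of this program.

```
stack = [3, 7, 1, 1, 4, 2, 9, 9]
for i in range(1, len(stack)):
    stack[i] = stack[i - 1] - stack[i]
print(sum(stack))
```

i=1: stack[1] = 3-7 = -4 → [3, -4, 1, 1, 4, 2, 9, 9]
i=2: stack[2] = (-4)-1 = -5 → [3, -4, -5, 1, 4, 2, 9, 9]
i=3: stack[3] = (-5)-1 = -6 → [3, -4, -5, -6, 4, 2, 9, 9]
i=4: stack[4] = (-6)-4 = -10 → [3, -4, -5, -6, -10, 2, 9, 9]
i=5: stack[5] = (-10)-2 = -12 → [3, -4, -5, -6, -10, -12, 9, 9]
i=6: stack[6] = (-12)-9 = -21 → [3, -4, -5, -6, -10, -12, -21, 9]
i=7: stack[7] = (-21)-9 = -30 → [3, -4, -5, -6, -10, -12, -21, -30]
sum = -85

-85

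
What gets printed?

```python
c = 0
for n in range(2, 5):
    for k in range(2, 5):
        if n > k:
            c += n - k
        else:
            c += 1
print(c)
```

10

n=2,k=2: not 2>2, c = 0+1 = 1
n=2,k=3: not 2>3, c = 1+1 = 2
n=2,k=4: not 2>4, c = 2+1 = 3
n=3,k=2: 3>2, c = 3+1 = 4
n=3,k=3: not 3>3, c = 4+1 = 5
n=3,k=4: not 3>4, c = 5+1 = 6
n=4,k=2: 4>2, c = 6+2 = 8
n=4,k=3: 4>3, c = 8+1 = 9
n=4,k=4: not 4>4, c = 9+1 = 10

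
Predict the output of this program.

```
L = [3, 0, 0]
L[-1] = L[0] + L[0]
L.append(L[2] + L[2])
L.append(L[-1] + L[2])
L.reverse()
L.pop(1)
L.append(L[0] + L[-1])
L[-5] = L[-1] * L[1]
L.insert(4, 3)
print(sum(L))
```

L[-1] = L[0]+L[0] = 3+3 = 6 → [3, 0, 6]
append L[2]+L[2] = 6+6 = 12 → [3, 0, 6, 12]
append L[-1]+L[2] = 12+6 = 18 → [3, 0, 6, 12, 18]
reverse → [18, 12, 6, 0, 3]
pop(1) removes 12 → [18, 6, 0, 3]
append L[0]+L[-1] = 18+3 = 21 → [18, 6, 0, 3, 21]
L[-5] = L[-1]*L[1] = 21*6 = 126 → [126, 6, 0, 3, 21]
insert 3 at 4 → [126, 6, 0, 3, 3, 21]
sum = 159

159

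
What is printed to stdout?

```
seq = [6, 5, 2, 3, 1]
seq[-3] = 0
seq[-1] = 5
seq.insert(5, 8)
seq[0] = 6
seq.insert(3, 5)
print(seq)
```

[6, 5, 0, 5, 3, 5, 8]

seq[-3] = 0 → [6, 5, 0, 3, 1]
seq[-1] = 5 → [6, 5, 0, 3, 5]
insert 8 at 5 → [6, 5, 0, 3, 5, 8]
seq[0] = 6 → [6, 5, 0, 3, 5, 8]
insert 5 at 3 → [6, 5, 0, 5, 3, 5, 8]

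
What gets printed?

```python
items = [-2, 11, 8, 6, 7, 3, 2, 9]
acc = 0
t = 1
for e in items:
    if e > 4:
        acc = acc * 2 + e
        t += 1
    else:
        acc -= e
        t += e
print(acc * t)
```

3069

e=-2: not >4, acc = 0-(-2) = 2; t=-1
e=11: >4, acc = 2*2+11 = 15; t=0
e=8: >4, acc = 15*2+8 = 38; t=1
e=6: >4, acc = 38*2+6 = 82; t=2
e=7: >4, acc = 82*2+7 = 171; t=3
e=3: not >4, acc = 171-3 = 168; t=6
e=2: not >4, acc = 168-2 = 166; t=8
e=9: >4, acc = 166*2+9 = 341; t=9
acc*t = 341*9 = 3069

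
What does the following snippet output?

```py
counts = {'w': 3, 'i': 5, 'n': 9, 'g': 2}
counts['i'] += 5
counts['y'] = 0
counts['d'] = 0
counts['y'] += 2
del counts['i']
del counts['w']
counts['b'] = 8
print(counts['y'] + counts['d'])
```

counts['i'] = 5+5 = 10 → {'w': 3, 'i': 10, 'n': 9, 'g': 2}
counts['y'] = 0 → {'w': 3, 'i': 10, 'n': 9, 'g': 2, 'y': 0}
counts['d'] = 0 → {'w': 3, 'i': 10, 'n': 9, 'g': 2, 'y': 0, 'd': 0}
counts['y'] = 0+2 = 2 → {'w': 3, 'i': 10, 'n': 9, 'g': 2, 'y': 2, 'd': 0}
del 'i' → {'w': 3, 'n': 9, 'g': 2, 'y': 2, 'd': 0}
del 'w' → {'n': 9, 'g': 2, 'y': 2, 'd': 0}
counts['b'] = 8 → {'n': 9, 'g': 2, 'y': 2, 'd': 0, 'b': 8}
counts['y']+counts['d'] = 2+0 = 2

2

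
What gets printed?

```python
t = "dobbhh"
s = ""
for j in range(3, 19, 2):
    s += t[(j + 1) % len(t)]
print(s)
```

j=3: add t[4]='h' → 'h'
j=5: add t[0]='d' → 'hd'
j=7: add t[2]='b' → 'hdb'
j=9: add t[4]='h' → 'hdbh'
j=11: add t[0]='d' → 'hdbhd'
j=13: add t[2]='b' → 'hdbhdb'
j=15: add t[4]='h' → 'hdbhdbh'
j=17: add t[0]='d' → 'hdbhdbhd'

hdbhdbhd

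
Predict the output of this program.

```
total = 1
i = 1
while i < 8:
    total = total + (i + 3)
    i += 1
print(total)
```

i=1: total = 1+4 = 5
i=2: total = 5+5 = 10
i=3: total = 10+6 = 16
i=4: total = 16+7 = 23
i=5: total = 23+8 = 31
i=6: total = 31+9 = 40
i=7: total = 40+10 = 50

50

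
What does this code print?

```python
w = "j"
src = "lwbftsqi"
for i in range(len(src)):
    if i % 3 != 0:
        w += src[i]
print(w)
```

jwbtsi

i=0: skip
i=1: add 'w' → 'jw'
i=2: add 'b' → 'jwb'
i=3: skip
i=4: add 't' → 'jwbt'
i=5: add 's' → 'jwbts'
i=6: skip
i=7: add 'i' → 'jwbtsi'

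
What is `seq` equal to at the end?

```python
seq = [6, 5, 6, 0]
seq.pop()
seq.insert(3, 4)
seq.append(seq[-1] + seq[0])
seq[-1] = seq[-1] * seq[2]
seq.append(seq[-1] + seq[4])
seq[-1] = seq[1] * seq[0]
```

[6, 5, 6, 4, 60, 30]

pop() removes 0 → [6, 5, 6]
insert 4 at 3 → [6, 5, 6, 4]
append seq[-1]+seq[0] = 4+6 = 10 → [6, 5, 6, 4, 10]
seq[-1] = seq[-1]*seq[2] = 10*6 = 60 → [6, 5, 6, 4, 60]
append seq[-1]+seq[4] = 60+60 = 120 → [6, 5, 6, 4, 60, 120]
seq[-1] = seq[1]*seq[0] = 5*6 = 30 → [6, 5, 6, 4, 60, 30]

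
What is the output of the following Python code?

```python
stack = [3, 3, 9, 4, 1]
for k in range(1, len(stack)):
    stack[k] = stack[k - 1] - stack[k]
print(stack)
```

k=1: stack[1] = 3-3 = 0 → [3, 0, 9, 4, 1]
k=2: stack[2] = 0-9 = -9 → [3, 0, -9, 4, 1]
k=3: stack[3] = (-9)-4 = -13 → [3, 0, -9, -13, 1]
k=4: stack[4] = (-13)-1 = -14 → [3, 0, -9, -13, -14]

[3, 0, -9, -13, -14]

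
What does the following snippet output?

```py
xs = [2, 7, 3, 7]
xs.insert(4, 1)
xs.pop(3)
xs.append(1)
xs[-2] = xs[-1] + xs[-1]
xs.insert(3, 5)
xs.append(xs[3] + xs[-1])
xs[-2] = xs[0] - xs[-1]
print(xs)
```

insert 1 at 4 → [2, 7, 3, 7, 1]
pop(3) removes 7 → [2, 7, 3, 1]
append 1 → [2, 7, 3, 1, 1]
xs[-2] = xs[-1]+xs[-1] = 1+1 = 2 → [2, 7, 3, 2, 1]
insert 5 at 3 → [2, 7, 3, 5, 2, 1]
append xs[3]+xs[-1] = 5+1 = 6 → [2, 7, 3, 5, 2, 1, 6]
xs[-2] = xs[0]-xs[-1] = 2-6 = -4 → [2, 7, 3, 5, 2, -4, 6]

[2, 7, 3, 5, 2, -4, 6]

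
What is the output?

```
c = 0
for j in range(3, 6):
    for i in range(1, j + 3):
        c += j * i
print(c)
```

j=3,i=1: c = 0+3 = 3
j=3,i=2: c = 3+6 = 9
j=3,i=3: c = 9+9 = 18
j=3,i=4: c = 18+12 = 30
j=3,i=5: c = 30+15 = 45
j=4,i=1: c = 45+4 = 49
j=4,i=2: c = 49+8 = 57
j=4,i=3: c = 57+12 = 69
j=4,i=4: c = 69+16 = 85
j=4,i=5: c = 85+20 = 105
j=4,i=6: c = 105+24 = 129
j=5,i=1: c = 129+5 = 134
j=5,i=2: c = 134+10 = 144
j=5,i=3: c = 144+15 = 159
j=5,i=4: c = 159+20 = 179
j=5,i=5: c = 179+25 = 204
j=5,i=6: c = 204+30 = 234
j=5,i=7: c = 234+35 = 269

269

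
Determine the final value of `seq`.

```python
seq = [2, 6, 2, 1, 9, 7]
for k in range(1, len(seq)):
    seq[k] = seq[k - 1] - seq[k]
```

k=1: seq[1] = 2-6 = -4 → [2, -4, 2, 1, 9, 7]
k=2: seq[2] = (-4)-2 = -6 → [2, -4, -6, 1, 9, 7]
k=3: seq[3] = (-6)-1 = -7 → [2, -4, -6, -7, 9, 7]
k=4: seq[4] = (-7)-9 = -16 → [2, -4, -6, -7, -16, 7]
k=5: seq[5] = (-16)-7 = -23 → [2, -4, -6, -7, -16, -23]

[2, -4, -6, -7, -16, -23]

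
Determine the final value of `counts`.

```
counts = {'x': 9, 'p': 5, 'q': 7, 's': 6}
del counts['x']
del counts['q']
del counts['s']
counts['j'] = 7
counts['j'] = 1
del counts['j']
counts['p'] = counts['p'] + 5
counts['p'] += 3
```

del 'x' → {'p': 5, 'q': 7, 's': 6}
del 'q' → {'p': 5, 's': 6}
del 's' → {'p': 5}
counts['j'] = 7 → {'p': 5, 'j': 7}
counts['j'] = 1 → {'p': 5, 'j': 1}
del 'j' → {'p': 5}
counts['p'] = counts['p']+5 = 10 → {'p': 10}
counts['p'] = 10+3 = 13 → {'p': 13}

{'p': 13}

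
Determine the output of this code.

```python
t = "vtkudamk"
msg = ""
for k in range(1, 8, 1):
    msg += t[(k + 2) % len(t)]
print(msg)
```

k=1: add t[3]='u' → 'u'
k=2: add t[4]='d' → 'ud'
k=3: add t[5]='a' → 'uda'
k=4: add t[6]='m' → 'udam'
k=5: add t[7]='k' → 'udamk'
k=6: add t[0]='v' → 'udamkv'
k=7: add t[1]='t' → 'udamkvt'

udamkvt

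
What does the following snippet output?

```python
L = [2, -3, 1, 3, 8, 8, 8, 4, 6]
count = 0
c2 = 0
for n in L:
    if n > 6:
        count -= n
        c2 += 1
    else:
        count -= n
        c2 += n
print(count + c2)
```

n=2: not >6, count = 0-2 = -2; c2=2
n=-3: not >6, count = (-2)-(-3) = 1; c2=-1
n=1: not >6, count = 1-1 = 0; c2=0
n=3: not >6, count = 0-3 = -3; c2=3
n=8: >6, count = (-3)-8 = -11; c2=4
n=8: >6, count = (-11)-8 = -19; c2=5
n=8: >6, count = (-19)-8 = -27; c2=6
n=4: not >6, count = (-27)-4 = -31; c2=10
n=6: not >6, count = (-31)-6 = -37; c2=16
count+c2 = (-37)+16 = -21

-21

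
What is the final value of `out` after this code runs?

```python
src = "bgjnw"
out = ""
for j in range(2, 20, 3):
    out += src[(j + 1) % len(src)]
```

j=2: add src[3]='n' → 'n'
j=5: add src[1]='g' → 'ng'
j=8: add src[4]='w' → 'ngw'
j=11: add src[2]='j' → 'ngwj'
j=14: add src[0]='b' → 'ngwjb'
j=17: add src[3]='n' → 'ngwjbn'

'ngwjbn'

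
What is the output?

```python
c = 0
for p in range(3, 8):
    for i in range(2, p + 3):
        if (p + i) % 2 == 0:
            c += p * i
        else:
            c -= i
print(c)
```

374

p=3,i=2: odd sum, c = 0-2 = -2
p=3,i=3: even sum, c = (-2)+9 = 7
p=3,i=4: odd sum, c = 7-4 = 3
p=3,i=5: even sum, c = 3+15 = 18
p=4,i=2: even sum, c = 18+8 = 26
p=4,i=3: odd sum, c = 26-3 = 23
p=4,i=4: even sum, c = 23+16 = 39
p=4,i=5: odd sum, c = 39-5 = 34
p=4,i=6: even sum, c = 34+24 = 58
p=5,i=2: odd sum, c = 58-2 = 56
p=5,i=3: even sum, c = 56+15 = 71
p=5,i=4: odd sum, c = 71-4 = 67
p=5,i=5: even sum, c = 67+25 = 92
p=5,i=6: odd sum, c = 92-6 = 86
p=5,i=7: even sum, c = 86+35 = 121
p=6,i=2: even sum, c = 121+12 = 133
p=6,i=3: odd sum, c = 133-3 = 130
p=6,i=4: even sum, c = 130+24 = 154
p=6,i=5: odd sum, c = 154-5 = 149
p=6,i=6: even sum, c = 149+36 = 185
p=6,i=7: odd sum, c = 185-7 = 178
p=6,i=8: even sum, c = 178+48 = 226
p=7,i=2: odd sum, c = 226-2 = 224
p=7,i=3: even sum, c = 224+21 = 245
p=7,i=4: odd sum, c = 245-4 = 241
p=7,i=5: even sum, c = 241+35 = 276
p=7,i=6: odd sum, c = 276-6 = 270
p=7,i=7: even sum, c = 270+49 = 319
p=7,i=8: odd sum, c = 319-8 = 311
p=7,i=9: even sum, c = 311+63 = 374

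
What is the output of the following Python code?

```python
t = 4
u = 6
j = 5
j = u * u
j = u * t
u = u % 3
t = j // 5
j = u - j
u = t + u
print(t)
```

j = 6*6 = 36
j = 6*4 = 24
u = 6%3 = 0
t = 24//5 = 4
j = 0-24 = -24
u = 4+0 = 4

4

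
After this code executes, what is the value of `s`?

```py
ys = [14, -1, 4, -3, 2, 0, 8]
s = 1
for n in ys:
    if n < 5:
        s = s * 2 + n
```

40

n=14: not <5
n=-1: <5, s = 1*2+(-1) = 1
n=4: <5, s = 1*2+4 = 6
n=-3: <5, s = 6*2+(-3) = 9
n=2: <5, s = 9*2+2 = 20
n=0: <5, s = 20*2+0 = 40
n=8: not <5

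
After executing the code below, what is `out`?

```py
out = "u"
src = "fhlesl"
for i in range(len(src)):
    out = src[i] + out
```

'lselhfu'

i=0: prepend 'f' → 'fu'
i=1: prepend 'h' → 'hfu'
i=2: prepend 'l' → 'lhfu'
i=3: prepend 'e' → 'elhfu'
i=4: prepend 's' → 'selhfu'
i=5: prepend 'l' → 'lselhfu'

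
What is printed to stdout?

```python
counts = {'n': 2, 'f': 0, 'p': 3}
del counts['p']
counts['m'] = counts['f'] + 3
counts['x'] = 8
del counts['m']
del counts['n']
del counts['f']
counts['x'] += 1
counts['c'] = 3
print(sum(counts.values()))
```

12

del 'p' → {'n': 2, 'f': 0}
counts['m'] = counts['f']+3 = 3 → {'n': 2, 'f': 0, 'm': 3}
counts['x'] = 8 → {'n': 2, 'f': 0, 'm': 3, 'x': 8}
del 'm' → {'n': 2, 'f': 0, 'x': 8}
del 'n' → {'f': 0, 'x': 8}
del 'f' → {'x': 8}
counts['x'] = 8+1 = 9 → {'x': 9}
counts['c'] = 3 → {'x': 9, 'c': 3}
sum of values = 12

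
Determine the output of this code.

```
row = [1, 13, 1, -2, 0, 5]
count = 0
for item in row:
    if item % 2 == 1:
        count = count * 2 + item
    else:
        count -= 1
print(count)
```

63

item=1: odd, count = 0*2+1 = 1
item=13: odd, count = 1*2+13 = 15
item=1: odd, count = 15*2+1 = 31
item=-2: not odd, count = 31-1 = 30
item=0: not odd, count = 30-1 = 29
item=5: odd, count = 29*2+5 = 63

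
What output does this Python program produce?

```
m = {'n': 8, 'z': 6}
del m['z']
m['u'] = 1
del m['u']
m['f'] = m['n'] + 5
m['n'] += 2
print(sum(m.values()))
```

23

del 'z' → {'n': 8}
m['u'] = 1 → {'n': 8, 'u': 1}
del 'u' → {'n': 8}
m['f'] = m['n']+5 = 13 → {'n': 8, 'f': 13}
m['n'] = 8+2 = 10 → {'n': 10, 'f': 13}
sum of values = 23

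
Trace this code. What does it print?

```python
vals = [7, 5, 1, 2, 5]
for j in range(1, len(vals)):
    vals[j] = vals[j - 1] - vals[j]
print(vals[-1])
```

-6

j=1: vals[1] = 7-5 = 2 → [7, 2, 1, 2, 5]
j=2: vals[2] = 2-1 = 1 → [7, 2, 1, 2, 5]
j=3: vals[3] = 1-2 = -1 → [7, 2, 1, -1, 5]
j=4: vals[4] = (-1)-5 = -6 → [7, 2, 1, -1, -6]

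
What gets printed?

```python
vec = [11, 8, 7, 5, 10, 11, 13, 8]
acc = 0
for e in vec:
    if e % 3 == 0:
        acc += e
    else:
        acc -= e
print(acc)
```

e=11: not %3==0, acc = 0-11 = -11
e=8: not %3==0, acc = (-11)-8 = -19
e=7: not %3==0, acc = (-19)-7 = -26
e=5: not %3==0, acc = (-26)-5 = -31
e=10: not %3==0, acc = (-31)-10 = -41
e=11: not %3==0, acc = (-41)-11 = -52
e=13: not %3==0, acc = (-52)-13 = -65
e=8: not %3==0, acc = (-65)-8 = -73

-73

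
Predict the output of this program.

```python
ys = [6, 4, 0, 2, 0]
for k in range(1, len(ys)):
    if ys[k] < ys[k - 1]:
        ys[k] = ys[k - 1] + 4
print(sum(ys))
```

70

k=1: 4<6, ys[1] = 6+4 = 10 → [6, 10, 0, 2, 0]
k=2: 0<10, ys[2] = 10+4 = 14 → [6, 10, 14, 2, 0]
k=3: 2<14, ys[3] = 14+4 = 18 → [6, 10, 14, 18, 0]
k=4: 0<18, ys[4] = 18+4 = 22 → [6, 10, 14, 18, 22]
sum = 70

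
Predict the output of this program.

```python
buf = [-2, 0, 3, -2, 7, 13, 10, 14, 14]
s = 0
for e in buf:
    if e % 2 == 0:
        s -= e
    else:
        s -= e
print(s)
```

-57

e=-2: even, s = 0-(-2) = 2
e=0: even, s = 2-0 = 2
e=3: not even, s = 2-3 = -1
e=-2: even, s = (-1)-(-2) = 1
e=7: not even, s = 1-7 = -6
e=13: not even, s = (-6)-13 = -19
e=10: even, s = (-19)-10 = -29
e=14: even, s = (-29)-14 = -43
e=14: even, s = (-43)-14 = -57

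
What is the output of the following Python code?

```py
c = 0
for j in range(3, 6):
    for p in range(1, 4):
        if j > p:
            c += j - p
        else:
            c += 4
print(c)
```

22

j=3,p=1: 3>1, c = 0+2 = 2
j=3,p=2: 3>2, c = 2+1 = 3
j=3,p=3: not 3>3, c = 3+4 = 7
j=4,p=1: 4>1, c = 7+3 = 10
j=4,p=2: 4>2, c = 10+2 = 12
j=4,p=3: 4>3, c = 12+1 = 13
j=5,p=1: 5>1, c = 13+4 = 17
j=5,p=2: 5>2, c = 17+3 = 20
j=5,p=3: 5>3, c = 20+2 = 22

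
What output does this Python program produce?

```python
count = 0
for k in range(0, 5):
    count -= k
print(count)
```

k=0: count = 0-0 = 0
k=1: count = 0-1 = -1
k=2: count = (-1)-2 = -3
k=3: count = (-3)-3 = -6
k=4: count = (-6)-4 = -10

-10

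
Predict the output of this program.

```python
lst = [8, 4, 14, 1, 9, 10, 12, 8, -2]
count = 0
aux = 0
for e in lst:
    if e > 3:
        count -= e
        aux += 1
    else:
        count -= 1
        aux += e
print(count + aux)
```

-61

e=8: >3, count = 0-8 = -8; aux=1
e=4: >3, count = (-8)-4 = -12; aux=2
e=14: >3, count = (-12)-14 = -26; aux=3
e=1: not >3, count = (-26)-1 = -27; aux=4
e=9: >3, count = (-27)-9 = -36; aux=5
e=10: >3, count = (-36)-10 = -46; aux=6
e=12: >3, count = (-46)-12 = -58; aux=7
e=8: >3, count = (-58)-8 = -66; aux=8
e=-2: not >3, count = (-66)-1 = -67; aux=6
count+aux = (-67)+6 = -61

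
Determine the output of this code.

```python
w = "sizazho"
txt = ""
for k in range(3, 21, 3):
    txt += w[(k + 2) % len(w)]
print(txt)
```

k=3: add w[5]='h' → 'h'
k=6: add w[1]='i' → 'hi'
k=9: add w[4]='z' → 'hiz'
k=12: add w[0]='s' → 'hizs'
k=15: add w[3]='a' → 'hizsa'
k=18: add w[6]='o' → 'hizsao'

hizsao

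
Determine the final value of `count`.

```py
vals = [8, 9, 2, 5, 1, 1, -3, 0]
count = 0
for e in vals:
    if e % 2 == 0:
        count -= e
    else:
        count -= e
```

e=8: even, count = 0-8 = -8
e=9: not even, count = (-8)-9 = -17
e=2: even, count = (-17)-2 = -19
e=5: not even, count = (-19)-5 = -24
e=1: not even, count = (-24)-1 = -25
e=1: not even, count = (-25)-1 = -26
e=-3: not even, count = (-26)-(-3) = -23
e=0: even, count = (-23)-0 = -23

-23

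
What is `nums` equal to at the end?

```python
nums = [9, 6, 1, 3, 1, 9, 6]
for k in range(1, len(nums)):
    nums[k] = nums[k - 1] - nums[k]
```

[9, 3, 2, -1, -2, -11, -17]

k=1: nums[1] = 9-6 = 3 → [9, 3, 1, 3, 1, 9, 6]
k=2: nums[2] = 3-1 = 2 → [9, 3, 2, 3, 1, 9, 6]
k=3: nums[3] = 2-3 = -1 → [9, 3, 2, -1, 1, 9, 6]
k=4: nums[4] = (-1)-1 = -2 → [9, 3, 2, -1, -2, 9, 6]
k=5: nums[5] = (-2)-9 = -11 → [9, 3, 2, -1, -2, -11, 6]
k=6: nums[6] = (-11)-6 = -17 → [9, 3, 2, -1, -2, -11, -17]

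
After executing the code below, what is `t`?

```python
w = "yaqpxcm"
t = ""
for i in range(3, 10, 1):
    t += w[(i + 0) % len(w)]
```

i=3: add w[3]='p' → 'p'
i=4: add w[4]='x' → 'px'
i=5: add w[5]='c' → 'pxc'
i=6: add w[6]='m' → 'pxcm'
i=7: add w[0]='y' → 'pxcmy'
i=8: add w[1]='a' → 'pxcmya'
i=9: add w[2]='q' → 'pxcmyaq'

'pxcmyaq'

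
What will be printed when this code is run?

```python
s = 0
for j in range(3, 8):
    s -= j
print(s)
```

j=3: s = 0-3 = -3
j=4: s = (-3)-4 = -7
j=5: s = (-7)-5 = -12
j=6: s = (-12)-6 = -18
j=7: s = (-18)-7 = -25

-25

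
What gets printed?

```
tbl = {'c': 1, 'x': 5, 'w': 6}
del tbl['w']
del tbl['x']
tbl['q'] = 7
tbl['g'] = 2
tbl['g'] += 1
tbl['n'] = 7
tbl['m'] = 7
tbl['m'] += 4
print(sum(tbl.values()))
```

del 'w' → {'c': 1, 'x': 5}
del 'x' → {'c': 1}
tbl['q'] = 7 → {'c': 1, 'q': 7}
tbl['g'] = 2 → {'c': 1, 'q': 7, 'g': 2}
tbl['g'] = 2+1 = 3 → {'c': 1, 'q': 7, 'g': 3}
tbl['n'] = 7 → {'c': 1, 'q': 7, 'g': 3, 'n': 7}
tbl['m'] = 7 → {'c': 1, 'q': 7, 'g': 3, 'n': 7, 'm': 7}
tbl['m'] = 7+4 = 11 → {'c': 1, 'q': 7, 'g': 3, 'n': 7, 'm': 11}
sum of values = 29

29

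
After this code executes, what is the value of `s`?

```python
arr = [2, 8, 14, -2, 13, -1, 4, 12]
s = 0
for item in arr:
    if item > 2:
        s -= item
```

item=2: not >2
item=8: >2, s = 0-8 = -8
item=14: >2, s = (-8)-14 = -22
item=-2: not >2
item=13: >2, s = (-22)-13 = -35
item=-1: not >2
item=4: >2, s = (-35)-4 = -39
item=12: >2, s = (-39)-12 = -51

-51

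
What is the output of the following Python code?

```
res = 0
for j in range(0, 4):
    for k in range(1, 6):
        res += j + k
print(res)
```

90

j=0,k=1: res = 0+1 = 1
j=0,k=2: res = 1+2 = 3
j=0,k=3: res = 3+3 = 6
j=0,k=4: res = 6+4 = 10
j=0,k=5: res = 10+5 = 15
j=1,k=1: res = 15+2 = 17
j=1,k=2: res = 17+3 = 20
j=1,k=3: res = 20+4 = 24
j=1,k=4: res = 24+5 = 29
j=1,k=5: res = 29+6 = 35
j=2,k=1: res = 35+3 = 38
j=2,k=2: res = 38+4 = 42
j=2,k=3: res = 42+5 = 47
j=2,k=4: res = 47+6 = 53
j=2,k=5: res = 53+7 = 60
j=3,k=1: res = 60+4 = 64
j=3,k=2: res = 64+5 = 69
j=3,k=3: res = 69+6 = 75
j=3,k=4: res = 75+7 = 82
j=3,k=5: res = 82+8 = 90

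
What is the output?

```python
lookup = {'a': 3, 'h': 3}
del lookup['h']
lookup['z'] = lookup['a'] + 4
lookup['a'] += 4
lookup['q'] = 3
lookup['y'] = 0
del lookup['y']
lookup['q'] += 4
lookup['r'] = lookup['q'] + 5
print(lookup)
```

del 'h' → {'a': 3}
lookup['z'] = lookup['a']+4 = 7 → {'a': 3, 'z': 7}
lookup['a'] = 3+4 = 7 → {'a': 7, 'z': 7}
lookup['q'] = 3 → {'a': 7, 'z': 7, 'q': 3}
lookup['y'] = 0 → {'a': 7, 'z': 7, 'q': 3, 'y': 0}
del 'y' → {'a': 7, 'z': 7, 'q': 3}
lookup['q'] = 3+4 = 7 → {'a': 7, 'z': 7, 'q': 7}
lookup['r'] = lookup['q']+5 = 12 → {'a': 7, 'z': 7, 'q': 7, 'r': 12}

{'a': 7, 'z': 7, 'q': 7, 'r': 12}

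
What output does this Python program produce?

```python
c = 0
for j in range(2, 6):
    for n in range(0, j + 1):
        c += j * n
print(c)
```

139

j=2,n=0: c = 0+0 = 0
j=2,n=1: c = 0+2 = 2
j=2,n=2: c = 2+4 = 6
j=3,n=0: c = 6+0 = 6
j=3,n=1: c = 6+3 = 9
j=3,n=2: c = 9+6 = 15
j=3,n=3: c = 15+9 = 24
j=4,n=0: c = 24+0 = 24
j=4,n=1: c = 24+4 = 28
j=4,n=2: c = 28+8 = 36
j=4,n=3: c = 36+12 = 48
j=4,n=4: c = 48+16 = 64
j=5,n=0: c = 64+0 = 64
j=5,n=1: c = 64+5 = 69
j=5,n=2: c = 69+10 = 79
j=5,n=3: c = 79+15 = 94
j=5,n=4: c = 94+20 = 114
j=5,n=5: c = 114+25 = 139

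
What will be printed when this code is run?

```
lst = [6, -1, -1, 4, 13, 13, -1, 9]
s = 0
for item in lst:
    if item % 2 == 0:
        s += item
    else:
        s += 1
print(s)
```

item=6: even, s = 0+6 = 6
item=-1: not even, s = 6+1 = 7
item=-1: not even, s = 7+1 = 8
item=4: even, s = 8+4 = 12
item=13: not even, s = 12+1 = 13
item=13: not even, s = 13+1 = 14
item=-1: not even, s = 14+1 = 15
item=9: not even, s = 15+1 = 16

16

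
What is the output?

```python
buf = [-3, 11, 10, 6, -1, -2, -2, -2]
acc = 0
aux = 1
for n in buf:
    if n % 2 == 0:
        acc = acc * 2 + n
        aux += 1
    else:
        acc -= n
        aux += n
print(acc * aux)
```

n=-3: not even, acc = 0-(-3) = 3; aux=-2
n=11: not even, acc = 3-11 = -8; aux=9
n=10: even, acc = (-8)*2+10 = -6; aux=10
n=6: even, acc = (-6)*2+6 = -6; aux=11
n=-1: not even, acc = (-6)-(-1) = -5; aux=10
n=-2: even, acc = (-5)*2+(-2) = -12; aux=11
n=-2: even, acc = (-12)*2+(-2) = -26; aux=12
n=-2: even, acc = (-26)*2+(-2) = -54; aux=13
acc*aux = (-54)*13 = -702

-702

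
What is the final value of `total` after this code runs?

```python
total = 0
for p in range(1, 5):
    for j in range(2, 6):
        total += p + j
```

p=1,j=2: total = 0+3 = 3
p=1,j=3: total = 3+4 = 7
p=1,j=4: total = 7+5 = 12
p=1,j=5: total = 12+6 = 18
p=2,j=2: total = 18+4 = 22
p=2,j=3: total = 22+5 = 27
p=2,j=4: total = 27+6 = 33
p=2,j=5: total = 33+7 = 40
p=3,j=2: total = 40+5 = 45
p=3,j=3: total = 45+6 = 51
p=3,j=4: total = 51+7 = 58
p=3,j=5: total = 58+8 = 66
p=4,j=2: total = 66+6 = 72
p=4,j=3: total = 72+7 = 79
p=4,j=4: total = 79+8 = 87
p=4,j=5: total = 87+9 = 96

96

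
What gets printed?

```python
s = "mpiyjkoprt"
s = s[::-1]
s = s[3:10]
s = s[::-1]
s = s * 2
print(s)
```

mpiyjkompiyjko

reverse → 'trpokjyipm'
slice [3:10] → 'okjyipm'
reverse → 'mpiyjko'
repeat ×2 → 'mpiyjkompiyjko'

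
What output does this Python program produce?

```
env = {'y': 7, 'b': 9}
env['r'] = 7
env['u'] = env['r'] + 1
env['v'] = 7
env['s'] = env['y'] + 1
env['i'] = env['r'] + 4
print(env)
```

env['r'] = 7 → {'y': 7, 'b': 9, 'r': 7}
env['u'] = env['r']+1 = 8 → {'y': 7, 'b': 9, 'r': 7, 'u': 8}
env['v'] = 7 → {'y': 7, 'b': 9, 'r': 7, 'u': 8, 'v': 7}
env['s'] = env['y']+1 = 8 → {'y': 7, 'b': 9, 'r': 7, 'u': 8, 'v': 7, 's': 8}
env['i'] = env['r']+4 = 11 → {'y': 7, 'b': 9, 'r': 7, 'u': 8, 'v': 7, 's': 8, 'i': 11}

{'y': 7, 'b': 9, 'r': 7, 'u': 8, 'v': 7, 's': 8, 'i': 11}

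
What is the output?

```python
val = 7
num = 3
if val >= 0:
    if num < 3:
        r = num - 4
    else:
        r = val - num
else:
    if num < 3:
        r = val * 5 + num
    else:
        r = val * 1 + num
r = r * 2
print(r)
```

val=7, num=3
val >= 0 is True; num < 3 is False
→ r = val - num = 4
r = 4*2 = 8

8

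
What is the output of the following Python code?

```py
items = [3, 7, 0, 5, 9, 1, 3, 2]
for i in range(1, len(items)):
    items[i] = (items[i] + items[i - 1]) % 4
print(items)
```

i=1: items[1] = (7+3)%4 = 2 → [3, 2, 0, 5, 9, 1, 3, 2]
i=2: items[2] = (0+2)%4 = 2 → [3, 2, 2, 5, 9, 1, 3, 2]
i=3: items[3] = (5+2)%4 = 3 → [3, 2, 2, 3, 9, 1, 3, 2]
i=4: items[4] = (9+3)%4 = 0 → [3, 2, 2, 3, 0, 1, 3, 2]
i=5: items[5] = (1+0)%4 = 1 → [3, 2, 2, 3, 0, 1, 3, 2]
i=6: items[6] = (3+1)%4 = 0 → [3, 2, 2, 3, 0, 1, 0, 2]
i=7: items[7] = (2+0)%4 = 2 → [3, 2, 2, 3, 0, 1, 0, 2]

[3, 2, 2, 3, 0, 1, 0, 2]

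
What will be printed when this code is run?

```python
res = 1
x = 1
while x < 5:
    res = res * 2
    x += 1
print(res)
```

x=1: res = 1*2 = 2
x=2: res = 2*2 = 4
x=3: res = 4*2 = 8
x=4: res = 8*2 = 16

16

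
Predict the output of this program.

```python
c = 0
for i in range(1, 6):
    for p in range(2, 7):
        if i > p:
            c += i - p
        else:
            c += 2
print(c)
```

i=1,p=2: not 1>2, c = 0+2 = 2
i=1,p=3: not 1>3, c = 2+2 = 4
i=1,p=4: not 1>4, c = 4+2 = 6
i=1,p=5: not 1>5, c = 6+2 = 8
i=1,p=6: not 1>6, c = 8+2 = 10
i=2,p=2: not 2>2, c = 10+2 = 12
i=2,p=3: not 2>3, c = 12+2 = 14
i=2,p=4: not 2>4, c = 14+2 = 16
i=2,p=5: not 2>5, c = 16+2 = 18
i=2,p=6: not 2>6, c = 18+2 = 20
i=3,p=2: 3>2, c = 20+1 = 21
i=3,p=3: not 3>3, c = 21+2 = 23
i=3,p=4: not 3>4, c = 23+2 = 25
i=3,p=5: not 3>5, c = 25+2 = 27
i=3,p=6: not 3>6, c = 27+2 = 29
i=4,p=2: 4>2, c = 29+2 = 31
i=4,p=3: 4>3, c = 31+1 = 32
i=4,p=4: not 4>4, c = 32+2 = 34
i=4,p=5: not 4>5, c = 34+2 = 36
i=4,p=6: not 4>6, c = 36+2 = 38
i=5,p=2: 5>2, c = 38+3 = 41
i=5,p=3: 5>3, c = 41+2 = 43
i=5,p=4: 5>4, c = 43+1 = 44
i=5,p=5: not 5>5, c = 44+2 = 46
i=5,p=6: not 5>6, c = 46+2 = 48

48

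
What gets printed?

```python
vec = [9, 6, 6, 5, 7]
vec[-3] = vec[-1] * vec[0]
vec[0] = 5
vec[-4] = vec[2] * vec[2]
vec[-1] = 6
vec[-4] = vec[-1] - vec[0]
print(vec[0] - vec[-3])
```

-58

vec[-3] = vec[-1]*vec[0] = 7*9 = 63 → [9, 6, 63, 5, 7]
vec[0] = 5 → [5, 6, 63, 5, 7]
vec[-4] = vec[2]*vec[2] = 63*63 = 3969 → [5, 3969, 63, 5, 7]
vec[-1] = 6 → [5, 3969, 63, 5, 6]
vec[-4] = vec[-1]-vec[0] = 6-5 = 1 → [5, 1, 63, 5, 6]
vec[0]-vec[-3] = 5-63 = -58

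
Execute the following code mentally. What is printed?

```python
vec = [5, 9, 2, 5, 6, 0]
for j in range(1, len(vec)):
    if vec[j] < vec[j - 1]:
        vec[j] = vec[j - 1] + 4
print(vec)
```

[5, 9, 13, 17, 21, 25]

j=1: 9>=5, unchanged → [5, 9, 2, 5, 6, 0]
j=2: 2<9, vec[2] = 9+4 = 13 → [5, 9, 13, 5, 6, 0]
j=3: 5<13, vec[3] = 13+4 = 17 → [5, 9, 13, 17, 6, 0]
j=4: 6<17, vec[4] = 17+4 = 21 → [5, 9, 13, 17, 21, 0]
j=5: 0<21, vec[5] = 21+4 = 25 → [5, 9, 13, 17, 21, 25]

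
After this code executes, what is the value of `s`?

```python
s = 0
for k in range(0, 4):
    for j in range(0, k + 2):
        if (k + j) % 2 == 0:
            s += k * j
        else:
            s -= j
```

4

k=0,j=0: even sum, s = 0+0 = 0
k=0,j=1: odd sum, s = 0-1 = -1
k=1,j=0: odd sum, s = (-1)-0 = -1
k=1,j=1: even sum, s = (-1)+1 = 0
k=1,j=2: odd sum, s = 0-2 = -2
k=2,j=0: even sum, s = (-2)+0 = -2
k=2,j=1: odd sum, s = (-2)-1 = -3
k=2,j=2: even sum, s = (-3)+4 = 1
k=2,j=3: odd sum, s = 1-3 = -2
k=3,j=0: odd sum, s = (-2)-0 = -2
k=3,j=1: even sum, s = (-2)+3 = 1
k=3,j=2: odd sum, s = 1-2 = -1
k=3,j=3: even sum, s = (-1)+9 = 8
k=3,j=4: odd sum, s = 8-4 = 4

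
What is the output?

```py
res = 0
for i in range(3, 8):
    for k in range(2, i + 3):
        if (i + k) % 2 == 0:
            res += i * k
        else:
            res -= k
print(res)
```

374

i=3,k=2: odd sum, res = 0-2 = -2
i=3,k=3: even sum, res = (-2)+9 = 7
i=3,k=4: odd sum, res = 7-4 = 3
i=3,k=5: even sum, res = 3+15 = 18
i=4,k=2: even sum, res = 18+8 = 26
i=4,k=3: odd sum, res = 26-3 = 23
i=4,k=4: even sum, res = 23+16 = 39
i=4,k=5: odd sum, res = 39-5 = 34
i=4,k=6: even sum, res = 34+24 = 58
i=5,k=2: odd sum, res = 58-2 = 56
i=5,k=3: even sum, res = 56+15 = 71
i=5,k=4: odd sum, res = 71-4 = 67
i=5,k=5: even sum, res = 67+25 = 92
i=5,k=6: odd sum, res = 92-6 = 86
i=5,k=7: even sum, res = 86+35 = 121
i=6,k=2: even sum, res = 121+12 = 133
i=6,k=3: odd sum, res = 133-3 = 130
i=6,k=4: even sum, res = 130+24 = 154
i=6,k=5: odd sum, res = 154-5 = 149
i=6,k=6: even sum, res = 149+36 = 185
i=6,k=7: odd sum, res = 185-7 = 178
i=6,k=8: even sum, res = 178+48 = 226
i=7,k=2: odd sum, res = 226-2 = 224
i=7,k=3: even sum, res = 224+21 = 245
i=7,k=4: odd sum, res = 245-4 = 241
i=7,k=5: even sum, res = 241+35 = 276
i=7,k=6: odd sum, res = 276-6 = 270
i=7,k=7: even sum, res = 270+49 = 319
i=7,k=8: odd sum, res = 319-8 = 311
i=7,k=9: even sum, res = 311+63 = 374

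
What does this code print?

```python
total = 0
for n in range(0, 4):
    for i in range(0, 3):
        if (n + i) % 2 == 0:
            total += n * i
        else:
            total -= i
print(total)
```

n=0,i=0: even sum, total = 0+0 = 0
n=0,i=1: odd sum, total = 0-1 = -1
n=0,i=2: even sum, total = (-1)+0 = -1
n=1,i=0: odd sum, total = (-1)-0 = -1
n=1,i=1: even sum, total = (-1)+1 = 0
n=1,i=2: odd sum, total = 0-2 = -2
n=2,i=0: even sum, total = (-2)+0 = -2
n=2,i=1: odd sum, total = (-2)-1 = -3
n=2,i=2: even sum, total = (-3)+4 = 1
n=3,i=0: odd sum, total = 1-0 = 1
n=3,i=1: even sum, total = 1+3 = 4
n=3,i=2: odd sum, total = 4-2 = 2

2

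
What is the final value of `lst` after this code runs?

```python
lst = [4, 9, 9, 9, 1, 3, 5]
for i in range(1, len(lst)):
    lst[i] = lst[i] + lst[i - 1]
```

[4, 13, 22, 31, 32, 35, 40]

i=1: lst[1] = 9+4 = 13 → [4, 13, 9, 9, 1, 3, 5]
i=2: lst[2] = 9+13 = 22 → [4, 13, 22, 9, 1, 3, 5]
i=3: lst[3] = 9+22 = 31 → [4, 13, 22, 31, 1, 3, 5]
i=4: lst[4] = 1+31 = 32 → [4, 13, 22, 31, 32, 3, 5]
i=5: lst[5] = 3+32 = 35 → [4, 13, 22, 31, 32, 35, 5]
i=6: lst[6] = 5+35 = 40 → [4, 13, 22, 31, 32, 35, 40]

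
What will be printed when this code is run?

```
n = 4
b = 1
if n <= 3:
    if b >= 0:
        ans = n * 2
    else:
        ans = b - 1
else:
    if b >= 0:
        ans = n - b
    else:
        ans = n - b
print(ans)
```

3

n=4, b=1
n <= 3 is False; b >= 0 is True
→ ans = n - b = 3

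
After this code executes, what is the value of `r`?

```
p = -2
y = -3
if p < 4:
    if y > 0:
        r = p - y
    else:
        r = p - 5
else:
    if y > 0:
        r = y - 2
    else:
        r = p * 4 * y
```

-7

p=-2, y=-3
p < 4 is True; y > 0 is False
→ r = p - 5 = -7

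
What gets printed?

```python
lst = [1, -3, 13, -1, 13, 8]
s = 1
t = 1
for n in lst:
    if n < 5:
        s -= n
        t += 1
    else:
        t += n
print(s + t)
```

n=1: <5, s = 1-1 = 0; t=2
n=-3: <5, s = 0-(-3) = 3; t=3
n=13: not <5; t=16
n=-1: <5, s = 3-(-1) = 4; t=17
n=13: not <5; t=30
n=8: not <5; t=38
s+t = 4+38 = 42

42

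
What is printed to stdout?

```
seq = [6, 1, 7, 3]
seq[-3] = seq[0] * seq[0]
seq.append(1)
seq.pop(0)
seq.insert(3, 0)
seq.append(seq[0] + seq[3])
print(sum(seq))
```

seq[-3] = seq[0]*seq[0] = 6*6 = 36 → [6, 36, 7, 3]
append 1 → [6, 36, 7, 3, 1]
pop(0) removes 6 → [36, 7, 3, 1]
insert 0 at 3 → [36, 7, 3, 0, 1]
append seq[0]+seq[3] = 36+0 = 36 → [36, 7, 3, 0, 1, 36]
sum = 83

83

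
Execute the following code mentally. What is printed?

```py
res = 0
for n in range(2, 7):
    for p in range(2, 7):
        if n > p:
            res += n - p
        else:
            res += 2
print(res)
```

50

n=2,p=2: not 2>2, res = 0+2 = 2
n=2,p=3: not 2>3, res = 2+2 = 4
n=2,p=4: not 2>4, res = 4+2 = 6
n=2,p=5: not 2>5, res = 6+2 = 8
n=2,p=6: not 2>6, res = 8+2 = 10
n=3,p=2: 3>2, res = 10+1 = 11
n=3,p=3: not 3>3, res = 11+2 = 13
n=3,p=4: not 3>4, res = 13+2 = 15
n=3,p=5: not 3>5, res = 15+2 = 17
n=3,p=6: not 3>6, res = 17+2 = 19
n=4,p=2: 4>2, res = 19+2 = 21
n=4,p=3: 4>3, res = 21+1 = 22
n=4,p=4: not 4>4, res = 22+2 = 24
n=4,p=5: not 4>5, res = 24+2 = 26
n=4,p=6: not 4>6, res = 26+2 = 28
n=5,p=2: 5>2, res = 28+3 = 31
n=5,p=3: 5>3, res = 31+2 = 33
n=5,p=4: 5>4, res = 33+1 = 34
n=5,p=5: not 5>5, res = 34+2 = 36
n=5,p=6: not 5>6, res = 36+2 = 38
n=6,p=2: 6>2, res = 38+4 = 42
n=6,p=3: 6>3, res = 42+3 = 45
n=6,p=4: 6>4, res = 45+2 = 47
n=6,p=5: 6>5, res = 47+1 = 48
n=6,p=6: not 6>6, res = 48+2 = 50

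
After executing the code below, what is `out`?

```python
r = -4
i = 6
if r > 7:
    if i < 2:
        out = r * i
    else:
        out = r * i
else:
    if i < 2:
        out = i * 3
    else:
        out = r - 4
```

r=-4, i=6
r > 7 is False; i < 2 is False
→ out = r - 4 = -8

-8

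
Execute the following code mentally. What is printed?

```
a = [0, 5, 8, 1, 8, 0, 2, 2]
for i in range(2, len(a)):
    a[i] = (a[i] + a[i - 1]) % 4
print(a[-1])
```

2

i=2: a[2] = (8+5)%4 = 1 → [0, 5, 1, 1, 8, 0, 2, 2]
i=3: a[3] = (1+1)%4 = 2 → [0, 5, 1, 2, 8, 0, 2, 2]
i=4: a[4] = (8+2)%4 = 2 → [0, 5, 1, 2, 2, 0, 2, 2]
i=5: a[5] = (0+2)%4 = 2 → [0, 5, 1, 2, 2, 2, 2, 2]
i=6: a[6] = (2+2)%4 = 0 → [0, 5, 1, 2, 2, 2, 0, 2]
i=7: a[7] = (2+0)%4 = 2 → [0, 5, 1, 2, 2, 2, 0, 2]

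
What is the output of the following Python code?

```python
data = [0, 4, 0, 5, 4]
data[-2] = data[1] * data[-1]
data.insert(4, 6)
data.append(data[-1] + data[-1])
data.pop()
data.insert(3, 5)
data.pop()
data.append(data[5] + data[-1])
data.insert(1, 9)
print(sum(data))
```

data[-2] = data[1]*data[-1] = 4*4 = 16 → [0, 4, 0, 16, 4]
insert 6 at 4 → [0, 4, 0, 16, 6, 4]
append data[-1]+data[-1] = 4+4 = 8 → [0, 4, 0, 16, 6, 4, 8]
pop() removes 8 → [0, 4, 0, 16, 6, 4]
insert 5 at 3 → [0, 4, 0, 5, 16, 6, 4]
pop() removes 4 → [0, 4, 0, 5, 16, 6]
append data[5]+data[-1] = 6+6 = 12 → [0, 4, 0, 5, 16, 6, 12]
insert 9 at 1 → [0, 9, 4, 0, 5, 16, 6, 12]
sum = 52

52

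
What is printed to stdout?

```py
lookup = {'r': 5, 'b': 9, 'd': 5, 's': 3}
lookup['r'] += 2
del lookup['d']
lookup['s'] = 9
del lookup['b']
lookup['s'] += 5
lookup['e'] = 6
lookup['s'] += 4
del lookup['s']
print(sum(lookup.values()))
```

lookup['r'] = 5+2 = 7 → {'r': 7, 'b': 9, 'd': 5, 's': 3}
del 'd' → {'r': 7, 'b': 9, 's': 3}
lookup['s'] = 9 → {'r': 7, 'b': 9, 's': 9}
del 'b' → {'r': 7, 's': 9}
lookup['s'] = 9+5 = 14 → {'r': 7, 's': 14}
lookup['e'] = 6 → {'r': 7, 's': 14, 'e': 6}
lookup['s'] = 14+4 = 18 → {'r': 7, 's': 18, 'e': 6}
del 's' → {'r': 7, 'e': 6}
sum of values = 13

13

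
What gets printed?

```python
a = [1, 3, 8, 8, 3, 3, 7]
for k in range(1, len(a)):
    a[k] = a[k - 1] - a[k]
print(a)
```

[1, -2, -10, -18, -21, -24, -31]

k=1: a[1] = 1-3 = -2 → [1, -2, 8, 8, 3, 3, 7]
k=2: a[2] = (-2)-8 = -10 → [1, -2, -10, 8, 3, 3, 7]
k=3: a[3] = (-10)-8 = -18 → [1, -2, -10, -18, 3, 3, 7]
k=4: a[4] = (-18)-3 = -21 → [1, -2, -10, -18, -21, 3, 7]
k=5: a[5] = (-21)-3 = -24 → [1, -2, -10, -18, -21, -24, 7]
k=6: a[6] = (-24)-7 = -31 → [1, -2, -10, -18, -21, -24, -31]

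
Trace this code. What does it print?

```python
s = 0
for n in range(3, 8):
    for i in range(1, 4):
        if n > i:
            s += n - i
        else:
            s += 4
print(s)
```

49

n=3,i=1: 3>1, s = 0+2 = 2
n=3,i=2: 3>2, s = 2+1 = 3
n=3,i=3: not 3>3, s = 3+4 = 7
n=4,i=1: 4>1, s = 7+3 = 10
n=4,i=2: 4>2, s = 10+2 = 12
n=4,i=3: 4>3, s = 12+1 = 13
n=5,i=1: 5>1, s = 13+4 = 17
n=5,i=2: 5>2, s = 17+3 = 20
n=5,i=3: 5>3, s = 20+2 = 22
n=6,i=1: 6>1, s = 22+5 = 27
n=6,i=2: 6>2, s = 27+4 = 31
n=6,i=3: 6>3, s = 31+3 = 34
n=7,i=1: 7>1, s = 34+6 = 40
n=7,i=2: 7>2, s = 40+5 = 45
n=7,i=3: 7>3, s = 45+4 = 49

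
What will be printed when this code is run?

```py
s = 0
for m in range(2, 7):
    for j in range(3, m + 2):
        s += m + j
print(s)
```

m=2,j=3: s = 0+5 = 5
m=3,j=3: s = 5+6 = 11
m=3,j=4: s = 11+7 = 18
m=4,j=3: s = 18+7 = 25
m=4,j=4: s = 25+8 = 33
m=4,j=5: s = 33+9 = 42
m=5,j=3: s = 42+8 = 50
m=5,j=4: s = 50+9 = 59
m=5,j=5: s = 59+10 = 69
m=5,j=6: s = 69+11 = 80
m=6,j=3: s = 80+9 = 89
m=6,j=4: s = 89+10 = 99
m=6,j=5: s = 99+11 = 110
m=6,j=6: s = 110+12 = 122
m=6,j=7: s = 122+13 = 135

135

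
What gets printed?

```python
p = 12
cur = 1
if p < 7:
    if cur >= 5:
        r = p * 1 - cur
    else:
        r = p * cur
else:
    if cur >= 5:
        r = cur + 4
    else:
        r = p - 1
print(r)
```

11

p=12, cur=1
p < 7 is False; cur >= 5 is False
→ r = p - 1 = 11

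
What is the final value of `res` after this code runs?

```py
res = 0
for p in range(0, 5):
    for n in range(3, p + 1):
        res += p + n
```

21

p=3,n=3: res = 0+6 = 6
p=4,n=3: res = 6+7 = 13
p=4,n=4: res = 13+8 = 21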